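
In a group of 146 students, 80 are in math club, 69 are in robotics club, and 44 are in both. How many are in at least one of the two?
|A∪B| = |A| + |B| - |A∩B| = 80 + 69 - 44 = 105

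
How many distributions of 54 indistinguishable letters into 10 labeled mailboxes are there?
C(54+10-1, 10-1) = C(63, 9) = 23667689815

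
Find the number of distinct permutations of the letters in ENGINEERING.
11! / (3! × 3! × 2! × 2! × 1!) = 277200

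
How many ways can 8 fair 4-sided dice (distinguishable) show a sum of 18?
Coefficient of x^18 in (x + x² + ... + x^4)^8. By inclusion-exclusion on dice exceeding 4: Σ_j (-1)^j C(8,j)·C(18-1-4j, 7) = C(8,0)·C(17,7) - C(8,1)·C(13,7) + C(8,2)·C(9,7) = 1·19448 - 8·1716 + 28·36 = 6728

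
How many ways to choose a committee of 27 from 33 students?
C(33,27) = 33!/(27!×6!) = 1107568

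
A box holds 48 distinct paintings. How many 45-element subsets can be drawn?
C(48,45) = 48!/(45!×3!) = 17296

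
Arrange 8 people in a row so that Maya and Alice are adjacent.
Treat as block: (8-1)! × 2! = 5040 × 2 = 10080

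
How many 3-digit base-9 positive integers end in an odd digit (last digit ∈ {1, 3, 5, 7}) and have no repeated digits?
Last∈{1,3,5,7}. Last=0: 0. Last nonzero: 4×7×P(7,1) = 196. Total = 196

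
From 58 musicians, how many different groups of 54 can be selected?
C(58,54) = 58!/(54!×4!) = 424270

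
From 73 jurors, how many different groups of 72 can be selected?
C(73,72) = 73!/(72!×1!) = 73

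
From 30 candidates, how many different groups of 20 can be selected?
C(30,20) = 30!/(20!×10!) = 30045015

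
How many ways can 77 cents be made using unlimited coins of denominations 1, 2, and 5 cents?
Coefficient of x^77 in 1/(1-x^1) · 1/(1-x^2) · 1/(1-x^5). Case on j = number of 5-cent coins (j = 0..15); remainder r = 77 - 5j is made from {1,2} in ⌊r/2⌋+1 ways. r = 77, 72, 67, 62, 57, 52, 47, 42, 37, 32, 27, 22, 17, 12, 7, 2 → 39 + 37 + 34 + 32 + 29 + 27 + 24 + 22 + 19 + 17 + 14 + 12 + 9 + 7 + 4 + 2 = 328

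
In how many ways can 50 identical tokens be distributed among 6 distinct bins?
C(50+6-1, 6-1) = C(55, 5) = 3478761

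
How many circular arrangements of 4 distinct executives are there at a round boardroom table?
Circular: fix one position, arrange the rest. (4-1)! = 6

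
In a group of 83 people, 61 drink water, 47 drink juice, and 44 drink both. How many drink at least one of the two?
|A∪B| = |A| + |B| - |A∩B| = 61 + 47 - 44 = 64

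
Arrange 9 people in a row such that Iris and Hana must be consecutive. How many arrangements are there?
Treat the 2 as one block: (9-2+1)! × 2! = 40320 × 2 = 80640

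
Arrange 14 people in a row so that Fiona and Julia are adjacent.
Treat as block: (14-1)! × 2! = 6227020800 × 2 = 12454041600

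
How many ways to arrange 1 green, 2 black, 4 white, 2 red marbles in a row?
9! / (1! × 2! × 4! × 2!) = 3780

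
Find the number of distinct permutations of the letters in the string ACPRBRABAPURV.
13! / (3! × 1! × 3! × 1! × 2! × 1! × 2!) = 43243200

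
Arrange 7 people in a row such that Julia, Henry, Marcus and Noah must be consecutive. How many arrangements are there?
Treat the 4 as one block: (7-4+1)! × 4! = 24 × 24 = 576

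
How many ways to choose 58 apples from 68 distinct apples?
C(68,58) = 68!/(58!×10!) = 290752384208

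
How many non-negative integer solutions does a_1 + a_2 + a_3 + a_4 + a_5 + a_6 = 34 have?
C(34+6-1, 6-1) = C(39, 5) = 575757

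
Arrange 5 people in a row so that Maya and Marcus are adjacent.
Treat as block: (5-1)! × 2! = 24 × 2 = 48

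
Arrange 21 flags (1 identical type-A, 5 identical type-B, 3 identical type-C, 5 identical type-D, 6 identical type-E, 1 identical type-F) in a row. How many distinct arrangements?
21! / (1! × 5! × 3! × 5! × 6! × 1!) = 821292151680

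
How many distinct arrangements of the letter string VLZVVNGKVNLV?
12! / (1! × 1! × 2! × 2! × 5! × 1!) = 997920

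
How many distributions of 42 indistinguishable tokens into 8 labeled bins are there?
C(42+8-1, 8-1) = C(49, 7) = 85900584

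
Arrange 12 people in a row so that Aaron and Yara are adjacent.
Treat as block: (12-1)! × 2! = 39916800 × 2 = 79833600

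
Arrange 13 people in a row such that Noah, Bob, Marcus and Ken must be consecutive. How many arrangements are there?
Treat the 4 as one block: (13-4+1)! × 4! = 3628800 × 24 = 87091200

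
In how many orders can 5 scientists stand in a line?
5! = 120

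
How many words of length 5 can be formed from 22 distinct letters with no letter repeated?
P(22,5) = 22!/(22-5)! = 3160080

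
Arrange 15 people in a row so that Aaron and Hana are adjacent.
Treat as block: (15-1)! × 2! = 87178291200 × 2 = 174356582400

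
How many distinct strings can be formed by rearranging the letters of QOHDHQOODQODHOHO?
16! / (3! × 6! × 3! × 4!) = 33633600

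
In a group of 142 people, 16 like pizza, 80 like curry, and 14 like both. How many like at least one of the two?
|A∪B| = |A| + |B| - |A∩B| = 16 + 80 - 14 = 82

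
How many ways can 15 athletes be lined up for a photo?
15! = 1307674368000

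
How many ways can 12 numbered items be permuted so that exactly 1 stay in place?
Choose the 1 fixed point C(12,1) = 12, derange the rest: !11 = Σ_{j=0}^{11} (-1)^j·11!/j! = 39916800 - 39916800 + 19958400 - 6652800 + 1663200 - 332640 + 55440 - 7920 + 990 - 110 + 11 - 1 = 14684570. Product = 12 × 14684570 = 176214840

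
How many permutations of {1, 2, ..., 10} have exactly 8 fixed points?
Choose the 8 fixed points C(10,8) = 45, derange the rest: !2 = Σ_{j=0}^{2} (-1)^j·2!/j! = 2 - 2 + 1 = 1. Product = 45 × 1 = 45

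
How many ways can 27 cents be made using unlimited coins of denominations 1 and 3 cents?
Coefficient of x^27 in 1/(1-x^1) · 1/(1-x^3). Use j coins of 3 for j = 0..⌊27/3⌋ = 9, the rest in 1s: 9 + 1 = 10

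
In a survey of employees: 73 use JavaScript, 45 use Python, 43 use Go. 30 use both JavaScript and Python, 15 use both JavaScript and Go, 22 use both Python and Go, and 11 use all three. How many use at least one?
|A∪B∪C| = 73+45+43-30-15-22+11 = 105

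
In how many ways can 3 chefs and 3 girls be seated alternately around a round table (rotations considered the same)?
Fix one of the chefs: (3-1)! ways for the remaining chefs, × 3! ways for the girls = 2 × 6 = 12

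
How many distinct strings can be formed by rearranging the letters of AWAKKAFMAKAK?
12! / (1! × 5! × 1! × 1! × 4!) = 166320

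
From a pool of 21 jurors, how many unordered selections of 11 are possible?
C(21,11) = 21!/(11!×10!) = 352716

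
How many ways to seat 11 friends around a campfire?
Circular: fix one position, arrange the rest. (11-1)! = 3628800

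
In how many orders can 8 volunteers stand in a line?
8! = 40320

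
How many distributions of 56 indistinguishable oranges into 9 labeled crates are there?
C(56+9-1, 9-1) = C(64, 8) = 4426165368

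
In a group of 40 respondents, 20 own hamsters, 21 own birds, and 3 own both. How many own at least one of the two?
|A∪B| = |A| + |B| - |A∩B| = 20 + 21 - 3 = 38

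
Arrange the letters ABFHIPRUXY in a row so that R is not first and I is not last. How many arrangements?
By inclusion-exclusion: 10! - 2×(10-1)! + (10-2)! = 3628800 - 725760 + 40320 = 2943360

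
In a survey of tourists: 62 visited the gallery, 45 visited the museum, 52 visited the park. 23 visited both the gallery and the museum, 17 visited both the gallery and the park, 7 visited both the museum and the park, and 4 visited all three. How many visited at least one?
|A∪B∪C| = 62+45+52-23-17-7+4 = 116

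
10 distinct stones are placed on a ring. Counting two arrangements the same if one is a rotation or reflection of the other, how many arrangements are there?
(10-1)!/2 = 362880/2 = 181440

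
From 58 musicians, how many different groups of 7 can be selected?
C(58,7) = 58!/(7!×51!) = 300674088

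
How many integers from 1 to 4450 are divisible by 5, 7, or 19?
⌊4450/5⌋+⌊4450/7⌋+⌊4450/19⌋ - ⌊4450/35⌋-⌊4450/95⌋-⌊4450/133⌋ + ⌊4450/665⌋ = 890+635+234 - 127-46-33 + 6 = 1559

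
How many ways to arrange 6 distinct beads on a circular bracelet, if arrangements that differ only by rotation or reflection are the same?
(6-1)!/2 = 120/2 = 60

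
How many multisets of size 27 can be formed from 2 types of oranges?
C(27+2-1, 2-1) = C(28, 1) = 28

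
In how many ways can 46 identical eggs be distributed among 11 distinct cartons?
C(46+11-1, 11-1) = C(56, 10) = 35607051480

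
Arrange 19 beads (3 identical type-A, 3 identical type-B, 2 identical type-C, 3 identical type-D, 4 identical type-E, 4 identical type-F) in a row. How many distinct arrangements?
19! / (3! × 3! × 2! × 3! × 4! × 4!) = 488864376000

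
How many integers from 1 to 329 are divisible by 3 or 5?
⌊329/3⌋ + ⌊329/5⌋ - ⌊329/15⌋ = 109 + 65 - 21 = 153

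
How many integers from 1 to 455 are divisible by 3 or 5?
⌊455/3⌋ + ⌊455/5⌋ - ⌊455/15⌋ = 151 + 91 - 30 = 212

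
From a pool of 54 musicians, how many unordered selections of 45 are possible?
C(54,45) = 54!/(45!×9!) = 5317936260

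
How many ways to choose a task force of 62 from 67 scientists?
C(67,62) = 67!/(62!×5!) = 9657648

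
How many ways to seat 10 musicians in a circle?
Circular: fix one position, arrange the rest. (10-1)! = 362880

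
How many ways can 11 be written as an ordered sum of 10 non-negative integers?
C(11+10-1, 10-1) = C(20, 9) = 167960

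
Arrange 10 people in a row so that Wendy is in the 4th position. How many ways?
Fix one position: (10-1)! = 362880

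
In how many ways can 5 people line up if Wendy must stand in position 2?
Fix one position: (5-1)! = 24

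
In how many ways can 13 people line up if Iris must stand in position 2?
Fix one position: (13-1)! = 479001600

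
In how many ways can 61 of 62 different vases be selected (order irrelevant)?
C(62,61) = 62!/(61!×1!) = 62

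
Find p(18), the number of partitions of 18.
Pentagonal recurrence p(n) = p(n-1) + p(n-2) - p(n-5) - p(n-7) + p(n-12) + p(n-15) - ... gives p(0..17) = 1, 1, 2, 3, 5, 7, 11, 15, 22, 30, 42, 56, 77, 101, 135, 176, 231, 297. p(18) = p(17) + p(16) - p(13) - p(11) + p(6) + p(3) = 297 + 231 - 101 - 56 + 11 + 3 = 385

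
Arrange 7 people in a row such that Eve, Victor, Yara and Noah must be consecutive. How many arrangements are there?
Treat the 4 as one block: (7-4+1)! × 4! = 24 × 24 = 576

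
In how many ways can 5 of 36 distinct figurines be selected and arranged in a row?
P(36,5) = 36!/(36-5)! = 45239040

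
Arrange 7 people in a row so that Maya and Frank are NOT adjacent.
Total - adjacent = 7! - (7-1)!×2 = 5040 - 1440 = 3600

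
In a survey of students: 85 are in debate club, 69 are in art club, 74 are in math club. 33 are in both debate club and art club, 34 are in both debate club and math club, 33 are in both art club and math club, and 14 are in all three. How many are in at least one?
|A∪B∪C| = 85+69+74-33-34-33+14 = 142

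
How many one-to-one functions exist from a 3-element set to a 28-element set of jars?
P(28,3) = 28!/(28-3)! = 19656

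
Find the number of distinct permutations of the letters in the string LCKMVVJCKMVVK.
13! / (4! × 1! × 3! × 2! × 2! × 1!) = 10810800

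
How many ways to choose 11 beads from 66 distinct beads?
C(66,11) = 66!/(11!×55!) = 1074082795968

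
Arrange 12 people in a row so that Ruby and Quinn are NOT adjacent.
Total - adjacent = 12! - (12-1)!×2 = 479001600 - 79833600 = 399168000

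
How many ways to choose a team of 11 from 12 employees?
C(12,11) = 12!/(11!×1!) = 12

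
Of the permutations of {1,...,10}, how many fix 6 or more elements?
Exactly j fixed points: C(10,j)·!(10-j); sum over j ≥ 6 (derangement numbers via !m = (m-1)·(!(m-1) + !(m-2)): !0..!4 = 1, 0, 1, 2, 9). Σ_{j=6}^{10} C(10,j)·!(10-j) = C(10,6)·!4 + C(10,7)·!3 + C(10,8)·!2 + C(10,9)·!1 + C(10,10)·!0 = 210·9 + 120·2 + 45·1 + 10·0 + 1·1 = 2176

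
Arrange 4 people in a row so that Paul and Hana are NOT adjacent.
Total - adjacent = 4! - (4-1)!×2 = 24 - 12 = 12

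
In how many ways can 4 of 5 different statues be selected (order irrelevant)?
C(5,4) = 5!/(4!×1!) = 5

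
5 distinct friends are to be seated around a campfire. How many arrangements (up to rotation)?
Circular: fix one position, arrange the rest. (5-1)! = 24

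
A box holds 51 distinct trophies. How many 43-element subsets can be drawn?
C(51,43) = 51!/(43!×8!) = 636763050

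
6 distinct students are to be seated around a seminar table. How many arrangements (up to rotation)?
Circular: fix one position, arrange the rest. (6-1)! = 120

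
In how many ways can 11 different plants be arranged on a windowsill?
11! = 39916800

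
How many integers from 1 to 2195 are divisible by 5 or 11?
⌊2195/5⌋ + ⌊2195/11⌋ - ⌊2195/55⌋ = 439 + 199 - 39 = 599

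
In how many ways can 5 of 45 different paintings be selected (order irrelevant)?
C(45,5) = 45!/(5!×40!) = 1221759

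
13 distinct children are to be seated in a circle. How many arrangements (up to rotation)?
Circular: fix one position, arrange the rest. (13-1)! = 479001600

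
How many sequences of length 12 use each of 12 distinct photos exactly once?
12! = 479001600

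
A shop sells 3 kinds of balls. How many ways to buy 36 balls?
C(36+3-1, 3-1) = C(38, 2) = 703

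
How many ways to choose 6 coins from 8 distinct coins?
C(8,6) = 8!/(6!×2!) = 28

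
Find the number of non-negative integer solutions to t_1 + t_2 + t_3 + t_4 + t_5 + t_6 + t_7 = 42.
C(42+7-1, 7-1) = C(48, 6) = 12271512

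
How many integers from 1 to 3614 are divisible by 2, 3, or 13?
⌊3614/2⌋+⌊3614/3⌋+⌊3614/13⌋ - ⌊3614/6⌋-⌊3614/26⌋-⌊3614/39⌋ + ⌊3614/78⌋ = 1807+1204+278 - 602-139-92 + 46 = 2502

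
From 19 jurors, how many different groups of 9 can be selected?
C(19,9) = 19!/(9!×10!) = 92378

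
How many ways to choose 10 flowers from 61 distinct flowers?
C(61,10) = 61!/(10!×51!) = 90177170226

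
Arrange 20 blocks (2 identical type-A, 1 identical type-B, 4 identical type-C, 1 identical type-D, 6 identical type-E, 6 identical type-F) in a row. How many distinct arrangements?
20! / (2! × 1! × 4! × 1! × 6! × 6!) = 97772875200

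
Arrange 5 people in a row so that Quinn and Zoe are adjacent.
Treat as block: (5-1)! × 2! = 24 × 2 = 48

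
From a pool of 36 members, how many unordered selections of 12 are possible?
C(36,12) = 36!/(12!×24!) = 1251677700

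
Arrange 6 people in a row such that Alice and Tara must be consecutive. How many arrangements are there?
Treat the 2 as one block: (6-2+1)! × 2! = 120 × 2 = 240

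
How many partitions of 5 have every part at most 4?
Let r_j(i) = number of partitions of i into parts ≤ j, for i = 0..5. r_1(i) = 1 for all i; r_j(i) = r_{j-1}(i) + r_j(i-j). Rows j = 2..4: ≤2: 1 1 2 2 3 3; ≤3: 1 1 2 3 4 5; ≤4: 1 1 2 3 5 6. r_4(5) = 6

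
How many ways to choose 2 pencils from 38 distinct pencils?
C(38,2) = 38!/(2!×36!) = 703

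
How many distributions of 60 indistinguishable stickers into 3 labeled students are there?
C(60+3-1, 3-1) = C(62, 2) = 1891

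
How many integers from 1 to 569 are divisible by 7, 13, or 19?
⌊569/7⌋+⌊569/13⌋+⌊569/19⌋ - ⌊569/91⌋-⌊569/133⌋-⌊569/247⌋ + ⌊569/1729⌋ = 81+43+29 - 6-4-2 + 0 = 141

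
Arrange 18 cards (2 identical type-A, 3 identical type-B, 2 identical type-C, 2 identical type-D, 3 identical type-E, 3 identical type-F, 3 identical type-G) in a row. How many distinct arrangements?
18! / (2! × 3! × 2! × 2! × 3! × 3! × 3!) = 617512896000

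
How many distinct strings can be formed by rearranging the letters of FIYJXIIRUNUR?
12! / (1! × 2! × 3! × 1! × 1! × 2! × 1! × 1!) = 19958400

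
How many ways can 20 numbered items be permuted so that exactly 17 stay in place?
Choose the 17 fixed points C(20,17) = 1140, derange the rest: !3 = Σ_{j=0}^{3} (-1)^j·3!/j! = 6 - 6 + 3 - 1 = 2. Product = 1140 × 2 = 2280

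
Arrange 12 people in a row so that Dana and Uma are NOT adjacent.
Total - adjacent = 12! - (12-1)!×2 = 479001600 - 79833600 = 399168000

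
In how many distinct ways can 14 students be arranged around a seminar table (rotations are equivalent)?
Circular: fix one position, arrange the rest. (14-1)! = 6227020800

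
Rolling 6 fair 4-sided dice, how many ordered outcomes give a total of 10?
Coefficient of x^10 in (x + x² + ... + x^4)^6. By inclusion-exclusion on dice exceeding 4: Σ_j (-1)^j C(6,j)·C(10-1-4j, 5) = C(6,0)·C(9,5) - C(6,1)·C(5,5) = 1·126 - 6·1 = 120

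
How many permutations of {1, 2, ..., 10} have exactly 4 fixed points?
Choose the 4 fixed points C(10,4) = 210, derange the rest: !6 = Σ_{j=0}^{6} (-1)^j·6!/j! = 720 - 720 + 360 - 120 + 30 - 6 + 1 = 265. Product = 210 × 265 = 55650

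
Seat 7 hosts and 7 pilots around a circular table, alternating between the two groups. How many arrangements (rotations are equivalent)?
Fix one of the hosts: (7-1)! ways for the remaining hosts, × 7! ways for the pilots = 720 × 5040 = 3628800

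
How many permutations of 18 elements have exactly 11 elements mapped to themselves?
Choose the 11 fixed points C(18,11) = 31824, derange the rest: !7 = Σ_{j=0}^{7} (-1)^j·7!/j! = 5040 - 5040 + 2520 - 840 + 210 - 42 + 7 - 1 = 1854. Product = 31824 × 1854 = 59001696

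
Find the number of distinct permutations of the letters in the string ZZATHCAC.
8! / (2! × 1! × 2! × 2! × 1!) = 5040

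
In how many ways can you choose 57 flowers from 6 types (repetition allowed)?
C(57+6-1, 6-1) = C(62, 5) = 6471002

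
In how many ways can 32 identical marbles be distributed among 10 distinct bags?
C(32+10-1, 10-1) = C(41, 9) = 350343565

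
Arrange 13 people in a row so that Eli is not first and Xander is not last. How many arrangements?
By inclusion-exclusion: 13! - 2×(13-1)! + (13-2)! = 6227020800 - 958003200 + 39916800 = 5308934400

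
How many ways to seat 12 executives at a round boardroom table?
Circular: fix one position, arrange the rest. (12-1)! = 39916800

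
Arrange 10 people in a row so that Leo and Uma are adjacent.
Treat as block: (10-1)! × 2! = 362880 × 2 = 725760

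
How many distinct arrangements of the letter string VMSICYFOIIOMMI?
14! / (1! × 4! × 2! × 3! × 1! × 1! × 1! × 1!) = 302702400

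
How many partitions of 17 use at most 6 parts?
By conjugation, equals partitions of 17 into parts ≤ 6. Let r_j(i) = number of partitions of i into parts ≤ j, for i = 0..17. r_1(i) = 1 for all i; r_j(i) = r_{j-1}(i) + r_j(i-j). Rows j = 2..6: ≤2: 1 1 2 2 3 3 4 4 5 5 6 6 7 7 8 8 9 9; ≤3: 1 1 2 3 4 5 7 8 10 12 14 16 19 21 24 27 30 33; ≤4: 1 1 2 3 5 6 9 11 15 18 23 27 34 39 47 54 64 72; ≤5: 1 1 2 3 5 7 10 13 18 23 30 37 47 57 70 84 101 119; ≤6: 1 1 2 3 5 7 11 14 20 26 35 44 58 71 90 110 136 163. r_6(17) = 163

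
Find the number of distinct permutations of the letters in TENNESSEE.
9! / (1! × 4! × 2! × 2!) = 3780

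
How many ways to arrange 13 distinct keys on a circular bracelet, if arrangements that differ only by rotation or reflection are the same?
(13-1)!/2 = 479001600/2 = 239500800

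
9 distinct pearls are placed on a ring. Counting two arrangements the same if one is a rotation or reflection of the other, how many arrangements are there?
(9-1)!/2 = 40320/2 = 20160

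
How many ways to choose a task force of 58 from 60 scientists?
C(60,58) = 60!/(58!×2!) = 1770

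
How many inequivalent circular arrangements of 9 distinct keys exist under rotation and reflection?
(9-1)!/2 = 40320/2 = 20160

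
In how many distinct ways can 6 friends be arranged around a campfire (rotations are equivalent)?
Circular: fix one position, arrange the rest. (6-1)! = 120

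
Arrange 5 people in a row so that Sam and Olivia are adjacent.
Treat as block: (5-1)! × 2! = 24 × 2 = 48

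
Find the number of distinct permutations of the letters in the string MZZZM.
5! / (2! × 3!) = 10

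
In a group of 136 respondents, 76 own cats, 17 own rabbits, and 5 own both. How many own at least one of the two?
|A∪B| = |A| + |B| - |A∩B| = 76 + 17 - 5 = 88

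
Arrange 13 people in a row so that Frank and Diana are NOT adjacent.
Total - adjacent = 13! - (13-1)!×2 = 6227020800 - 958003200 = 5269017600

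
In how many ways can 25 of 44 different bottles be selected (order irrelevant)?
C(44,25) = 44!/(25!×19!) = 1408831480056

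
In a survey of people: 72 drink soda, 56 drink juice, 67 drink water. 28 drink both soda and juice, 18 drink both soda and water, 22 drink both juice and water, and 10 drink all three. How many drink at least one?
|A∪B∪C| = 72+56+67-28-18-22+10 = 137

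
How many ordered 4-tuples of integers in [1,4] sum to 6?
Coefficient of x^6 in (x + x² + ... + x^4)^4. By inclusion-exclusion on dice exceeding 4: Σ_j (-1)^j C(4,j)·C(6-1-4j, 3) = C(4,0)·C(5,3) = 1·10 = 10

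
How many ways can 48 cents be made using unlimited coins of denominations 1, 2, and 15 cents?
Coefficient of x^48 in 1/(1-x^1) · 1/(1-x^2) · 1/(1-x^15). Case on j = number of 15-cent coins (j = 0..3); remainder r = 48 - 15j is made from {1,2} in ⌊r/2⌋+1 ways. r = 48, 33, 18, 3 → 25 + 17 + 10 + 2 = 54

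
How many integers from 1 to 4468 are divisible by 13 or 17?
⌊4468/13⌋ + ⌊4468/17⌋ - ⌊4468/221⌋ = 343 + 262 - 20 = 585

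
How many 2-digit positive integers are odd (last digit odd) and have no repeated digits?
Last∈{1,3,5,7,9}. Last=0: 0. Last nonzero: 5×8×P(8,0) = 40. Total = 40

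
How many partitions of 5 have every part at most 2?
Let r_j(i) = number of partitions of i into parts ≤ j, for i = 0..5. r_1(i) = 1 for all i; r_j(i) = r_{j-1}(i) + r_j(i-j). Rows j = 2..2: ≤2: 1 1 2 2 3 3. r_2(5) = 3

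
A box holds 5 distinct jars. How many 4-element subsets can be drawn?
C(5,4) = 5!/(4!×1!) = 5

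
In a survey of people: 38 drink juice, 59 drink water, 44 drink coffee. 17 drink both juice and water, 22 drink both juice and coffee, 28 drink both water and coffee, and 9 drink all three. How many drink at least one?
|A∪B∪C| = 38+59+44-17-22-28+9 = 83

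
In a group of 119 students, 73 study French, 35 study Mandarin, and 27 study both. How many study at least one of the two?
|A∪B| = |A| + |B| - |A∩B| = 73 + 35 - 27 = 81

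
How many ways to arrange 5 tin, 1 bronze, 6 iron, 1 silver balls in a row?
13! / (5! × 1! × 6! × 1!) = 72072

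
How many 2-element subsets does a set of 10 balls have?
C(10,2) = 10!/(2!×8!) = 45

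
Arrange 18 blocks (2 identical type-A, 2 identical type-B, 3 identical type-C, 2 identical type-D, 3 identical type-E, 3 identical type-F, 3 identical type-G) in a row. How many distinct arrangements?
18! / (2! × 2! × 3! × 2! × 3! × 3! × 3!) = 617512896000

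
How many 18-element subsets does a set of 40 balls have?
C(40,18) = 40!/(18!×22!) = 113380261800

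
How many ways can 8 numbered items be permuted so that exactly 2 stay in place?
Choose the 2 fixed points C(8,2) = 28, derange the rest: !6 = Σ_{j=0}^{6} (-1)^j·6!/j! = 720 - 720 + 360 - 120 + 30 - 6 + 1 = 265. Product = 28 × 265 = 7420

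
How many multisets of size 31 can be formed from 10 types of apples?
C(31+10-1, 10-1) = C(40, 9) = 273438880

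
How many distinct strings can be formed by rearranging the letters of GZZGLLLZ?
8! / (2! × 3! × 3!) = 560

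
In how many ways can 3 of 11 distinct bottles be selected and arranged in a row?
P(11,3) = 11!/(11-3)! = 990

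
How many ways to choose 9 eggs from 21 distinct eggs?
C(21,9) = 21!/(9!×12!) = 293930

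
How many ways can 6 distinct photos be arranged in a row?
6! = 720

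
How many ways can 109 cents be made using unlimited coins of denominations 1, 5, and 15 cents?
Coefficient of x^109 in 1/(1-x^1) · 1/(1-x^5) · 1/(1-x^15). Case on j = number of 15-cent coins (j = 0..7); remainder r = 109 - 15j is made from {1,5} in ⌊r/5⌋+1 ways. r = 109, 94, 79, 64, 49, 34, 19, 4 → 22 + 19 + 16 + 13 + 10 + 7 + 4 + 1 = 92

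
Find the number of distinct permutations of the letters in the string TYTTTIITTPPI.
12! / (2! × 6! × 1! × 3!) = 55440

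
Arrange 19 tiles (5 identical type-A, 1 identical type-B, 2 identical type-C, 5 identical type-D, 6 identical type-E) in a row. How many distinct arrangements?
19! / (5! × 1! × 2! × 5! × 6!) = 5866372512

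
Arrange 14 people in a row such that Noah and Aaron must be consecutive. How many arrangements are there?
Treat the 2 as one block: (14-2+1)! × 2! = 6227020800 × 2 = 12454041600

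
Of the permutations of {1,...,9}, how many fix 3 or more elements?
Exactly j fixed points: C(9,j)·!(9-j); sum over j ≥ 3 (derangement numbers via !m = (m-1)·(!(m-1) + !(m-2)): !0..!6 = 1, 0, 1, 2, 9, 44, 265). Σ_{j=3}^{9} C(9,j)·!(9-j) = C(9,3)·!6 + C(9,4)·!5 + C(9,5)·!4 + C(9,6)·!3 + C(9,7)·!2 + C(9,8)·!1 + C(9,9)·!0 = 84·265 + 126·44 + 126·9 + 84·2 + 36·1 + 9·0 + 1·1 = 29143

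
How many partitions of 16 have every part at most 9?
Let r_j(i) = number of partitions of i into parts ≤ j, for i = 0..16. r_1(i) = 1 for all i; r_j(i) = r_{j-1}(i) + r_j(i-j). Rows j = 2..9: ≤2: 1 1 2 2 3 3 4 4 5 5 6 6 7 7 8 8 9; ≤3: 1 1 2 3 4 5 7 8 10 12 14 16 19 21 24 27 30; ≤4: 1 1 2 3 5 6 9 11 15 18 23 27 34 39 47 54 64; ≤5: 1 1 2 3 5 7 10 13 18 23 30 37 47 57 70 84 101; ≤6: 1 1 2 3 5 7 11 14 20 26 35 44 58 71 90 110 136; ≤7: 1 1 2 3 5 7 11 15 21 28 38 49 65 82 105 131 164; ≤8: 1 1 2 3 5 7 11 15 22 29 40 52 70 89 116 146 186; ≤9: 1 1 2 3 5 7 11 15 22 30 41 54 73 94 123 157 201. r_9(16) = 201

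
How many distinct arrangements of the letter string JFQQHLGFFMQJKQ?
14! / (1! × 1! × 4! × 1! × 1! × 3! × 2! × 1!) = 302702400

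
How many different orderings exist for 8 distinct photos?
8! = 40320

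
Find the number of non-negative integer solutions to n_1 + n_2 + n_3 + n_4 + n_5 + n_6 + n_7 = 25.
C(25+7-1, 7-1) = C(31, 6) = 736281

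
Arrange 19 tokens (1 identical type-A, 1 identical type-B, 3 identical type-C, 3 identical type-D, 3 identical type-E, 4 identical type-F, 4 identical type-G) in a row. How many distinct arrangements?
19! / (1! × 1! × 3! × 3! × 3! × 4! × 4!) = 977728752000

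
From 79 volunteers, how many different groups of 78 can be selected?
C(79,78) = 79!/(78!×1!) = 79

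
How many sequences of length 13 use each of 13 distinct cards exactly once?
13! = 6227020800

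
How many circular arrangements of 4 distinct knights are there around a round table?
Circular: fix one position, arrange the rest. (4-1)! = 6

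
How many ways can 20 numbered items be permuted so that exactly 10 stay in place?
Choose the 10 fixed points C(20,10) = 184756, derange the rest: !10 = Σ_{j=0}^{10} (-1)^j·10!/j! = 3628800 - 3628800 + 1814400 - 604800 + 151200 - 30240 + 5040 - 720 + 90 - 10 + 1 = 1334961. Product = 184756 × 1334961 = 246642054516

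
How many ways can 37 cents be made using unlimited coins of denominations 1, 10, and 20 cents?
Coefficient of x^37 in 1/(1-x^1) · 1/(1-x^10) · 1/(1-x^20). Case on j = number of 20-cent coins (j = 0..1); remainder r = 37 - 20j is made from {1,10} in ⌊r/10⌋+1 ways. r = 37, 17 → 4 + 2 = 6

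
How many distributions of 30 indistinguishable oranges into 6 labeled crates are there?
C(30+6-1, 6-1) = C(35, 5) = 324632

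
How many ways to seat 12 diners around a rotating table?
Circular: fix one position, arrange the rest. (12-1)! = 39916800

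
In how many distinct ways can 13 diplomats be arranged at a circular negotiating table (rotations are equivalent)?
Circular: fix one position, arrange the rest. (13-1)! = 479001600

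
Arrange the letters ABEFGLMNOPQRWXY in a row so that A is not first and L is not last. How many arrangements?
By inclusion-exclusion: 15! - 2×(15-1)! + (15-2)! = 1307674368000 - 174356582400 + 6227020800 = 1139544806400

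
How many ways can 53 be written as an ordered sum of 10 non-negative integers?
C(53+10-1, 10-1) = C(62, 9) = 20286591270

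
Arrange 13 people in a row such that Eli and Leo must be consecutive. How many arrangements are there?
Treat the 2 as one block: (13-2+1)! × 2! = 479001600 × 2 = 958003200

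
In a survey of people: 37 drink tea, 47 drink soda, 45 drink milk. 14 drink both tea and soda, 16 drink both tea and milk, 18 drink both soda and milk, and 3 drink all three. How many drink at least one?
|A∪B∪C| = 37+47+45-14-16-18+3 = 84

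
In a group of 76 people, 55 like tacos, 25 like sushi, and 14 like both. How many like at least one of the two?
|A∪B| = |A| + |B| - |A∩B| = 55 + 25 - 14 = 66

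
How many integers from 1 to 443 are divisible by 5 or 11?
⌊443/5⌋ + ⌊443/11⌋ - ⌊443/55⌋ = 88 + 40 - 8 = 120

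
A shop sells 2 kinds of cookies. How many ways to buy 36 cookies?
C(36+2-1, 2-1) = C(37, 1) = 37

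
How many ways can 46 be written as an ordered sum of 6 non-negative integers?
C(46+6-1, 6-1) = C(51, 5) = 2349060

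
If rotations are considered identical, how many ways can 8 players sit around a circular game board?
Circular: fix one position, arrange the rest. (8-1)! = 5040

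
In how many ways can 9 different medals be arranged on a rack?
9! = 362880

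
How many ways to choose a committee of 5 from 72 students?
C(72,5) = 72!/(5!×67!) = 13991544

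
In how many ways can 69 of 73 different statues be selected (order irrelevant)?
C(73,69) = 73!/(69!×4!) = 1088430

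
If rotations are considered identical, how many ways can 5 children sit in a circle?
Circular: fix one position, arrange the rest. (5-1)! = 24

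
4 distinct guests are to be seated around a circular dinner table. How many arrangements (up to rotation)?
Circular: fix one position, arrange the rest. (4-1)! = 6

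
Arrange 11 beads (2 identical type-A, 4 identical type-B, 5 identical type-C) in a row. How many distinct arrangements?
11! / (2! × 4! × 5!) = 6930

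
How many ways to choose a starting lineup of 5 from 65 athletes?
C(65,5) = 65!/(5!×60!) = 8259888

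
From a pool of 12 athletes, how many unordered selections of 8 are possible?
C(12,8) = 12!/(8!×4!) = 495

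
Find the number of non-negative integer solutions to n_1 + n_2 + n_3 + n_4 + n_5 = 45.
C(45+5-1, 5-1) = C(49, 4) = 211876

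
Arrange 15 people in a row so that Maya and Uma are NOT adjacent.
Total - adjacent = 15! - (15-1)!×2 = 1307674368000 - 174356582400 = 1133317785600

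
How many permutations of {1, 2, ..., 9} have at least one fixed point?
Complement of the derangements. !9 = Σ_{j=0}^{9} (-1)^j·9!/j! = 362880 - 362880 + 181440 - 60480 + 15120 - 3024 + 504 - 72 + 9 - 1 = 133496. 9! - !9 = 362880 - 133496 = 229384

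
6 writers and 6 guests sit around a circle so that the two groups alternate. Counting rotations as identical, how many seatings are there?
Fix one of the writers: (6-1)! ways for the remaining writers, × 6! ways for the guests = 120 × 720 = 86400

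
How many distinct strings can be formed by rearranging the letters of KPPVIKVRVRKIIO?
14! / (1! × 2! × 3! × 2! × 3! × 3!) = 100900800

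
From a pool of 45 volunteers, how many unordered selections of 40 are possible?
C(45,40) = 45!/(40!×5!) = 1221759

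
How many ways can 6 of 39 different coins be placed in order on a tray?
P(39,6) = 39!/(39-6)! = 2349088560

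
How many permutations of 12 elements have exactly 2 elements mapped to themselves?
Choose the 2 fixed points C(12,2) = 66, derange the rest: !10 = Σ_{j=0}^{10} (-1)^j·10!/j! = 3628800 - 3628800 + 1814400 - 604800 + 151200 - 30240 + 5040 - 720 + 90 - 10 + 1 = 1334961. Product = 66 × 1334961 = 88107426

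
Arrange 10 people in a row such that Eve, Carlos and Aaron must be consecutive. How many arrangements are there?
Treat the 3 as one block: (10-3+1)! × 3! = 40320 × 6 = 241920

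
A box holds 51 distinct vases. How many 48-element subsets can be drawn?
C(51,48) = 51!/(48!×3!) = 20825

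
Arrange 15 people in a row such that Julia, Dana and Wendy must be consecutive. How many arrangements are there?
Treat the 3 as one block: (15-3+1)! × 3! = 6227020800 × 6 = 37362124800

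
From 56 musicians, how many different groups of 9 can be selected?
C(56,9) = 56!/(9!×47!) = 7575968400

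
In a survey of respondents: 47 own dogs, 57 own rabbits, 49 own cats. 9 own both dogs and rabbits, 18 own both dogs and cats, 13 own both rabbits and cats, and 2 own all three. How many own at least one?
|A∪B∪C| = 47+57+49-9-18-13+2 = 115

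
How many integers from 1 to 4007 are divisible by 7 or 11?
⌊4007/7⌋ + ⌊4007/11⌋ - ⌊4007/77⌋ = 572 + 364 - 52 = 884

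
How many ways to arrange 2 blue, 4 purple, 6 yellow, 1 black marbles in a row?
13! / (2! × 4! × 6! × 1!) = 180180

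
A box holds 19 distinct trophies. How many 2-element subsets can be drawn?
C(19,2) = 19!/(2!×17!) = 171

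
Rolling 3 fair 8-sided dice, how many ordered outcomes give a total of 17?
Coefficient of x^17 in (x + x² + ... + x^8)^3. By inclusion-exclusion on dice exceeding 8: Σ_j (-1)^j C(3,j)·C(17-1-8j, 2) = C(3,0)·C(16,2) - C(3,1)·C(8,2) = 1·120 - 3·28 = 36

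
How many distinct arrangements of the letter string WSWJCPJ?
7! / (2! × 1! × 1! × 1! × 2!) = 1260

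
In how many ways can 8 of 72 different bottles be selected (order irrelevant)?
C(72,8) = 72!/(8!×64!) = 11969016345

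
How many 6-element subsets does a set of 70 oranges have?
C(70,6) = 70!/(6!×64!) = 131115985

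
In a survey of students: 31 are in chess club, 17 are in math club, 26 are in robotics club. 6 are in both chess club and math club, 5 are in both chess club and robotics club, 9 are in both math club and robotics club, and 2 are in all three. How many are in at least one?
|A∪B∪C| = 31+17+26-6-5-9+2 = 56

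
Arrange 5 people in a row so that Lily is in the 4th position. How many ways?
Fix one position: (5-1)! = 24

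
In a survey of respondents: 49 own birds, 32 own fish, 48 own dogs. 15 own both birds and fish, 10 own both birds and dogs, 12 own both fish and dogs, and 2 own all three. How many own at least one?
|A∪B∪C| = 49+32+48-15-10-12+2 = 94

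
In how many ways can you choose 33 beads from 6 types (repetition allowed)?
C(33+6-1, 6-1) = C(38, 5) = 501942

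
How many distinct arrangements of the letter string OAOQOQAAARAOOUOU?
16! / (6! × 2! × 2! × 1! × 5!) = 60540480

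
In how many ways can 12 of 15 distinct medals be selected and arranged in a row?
P(15,12) = 15!/(15-12)! = 217945728000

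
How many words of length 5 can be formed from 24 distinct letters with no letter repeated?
P(24,5) = 24!/(24-5)! = 5100480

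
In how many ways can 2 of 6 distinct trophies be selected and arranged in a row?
P(6,2) = 6!/(6-2)! = 30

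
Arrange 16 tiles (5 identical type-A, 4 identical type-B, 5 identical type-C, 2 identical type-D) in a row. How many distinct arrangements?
16! / (5! × 4! × 5! × 2!) = 30270240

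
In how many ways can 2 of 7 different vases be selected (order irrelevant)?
C(7,2) = 7!/(2!×5!) = 21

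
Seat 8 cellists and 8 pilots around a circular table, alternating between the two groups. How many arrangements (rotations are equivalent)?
Fix one of the cellists: (8-1)! ways for the remaining cellists, × 8! ways for the pilots = 5040 × 40320 = 203212800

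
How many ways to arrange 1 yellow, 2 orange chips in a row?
3! / (1! × 2!) = 3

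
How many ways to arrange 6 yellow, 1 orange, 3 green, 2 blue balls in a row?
12! / (6! × 1! × 3! × 2!) = 55440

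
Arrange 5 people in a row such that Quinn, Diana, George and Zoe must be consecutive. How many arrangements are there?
Treat the 4 as one block: (5-4+1)! × 4! = 2 × 24 = 48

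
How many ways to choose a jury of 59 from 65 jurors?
C(65,59) = 65!/(59!×6!) = 82598880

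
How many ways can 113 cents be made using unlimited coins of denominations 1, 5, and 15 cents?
Coefficient of x^113 in 1/(1-x^1) · 1/(1-x^5) · 1/(1-x^15). Case on j = number of 15-cent coins (j = 0..7); remainder r = 113 - 15j is made from {1,5} in ⌊r/5⌋+1 ways. r = 113, 98, 83, 68, 53, 38, 23, 8 → 23 + 20 + 17 + 14 + 11 + 8 + 5 + 2 = 100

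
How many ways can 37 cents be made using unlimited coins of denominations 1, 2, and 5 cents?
Coefficient of x^37 in 1/(1-x^1) · 1/(1-x^2) · 1/(1-x^5). Case on j = number of 5-cent coins (j = 0..7); remainder r = 37 - 5j is made from {1,2} in ⌊r/2⌋+1 ways. r = 37, 32, 27, 22, 17, 12, 7, 2 → 19 + 17 + 14 + 12 + 9 + 7 + 4 + 2 = 84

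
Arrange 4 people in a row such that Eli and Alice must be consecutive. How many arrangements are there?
Treat the 2 as one block: (4-2+1)! × 2! = 6 × 2 = 12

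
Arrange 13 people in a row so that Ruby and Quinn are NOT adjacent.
Total - adjacent = 13! - (13-1)!×2 = 6227020800 - 958003200 = 5269017600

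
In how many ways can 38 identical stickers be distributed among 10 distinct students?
C(38+10-1, 10-1) = C(47, 9) = 1362649145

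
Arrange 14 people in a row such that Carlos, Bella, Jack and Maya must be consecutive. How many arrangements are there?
Treat the 4 as one block: (14-4+1)! × 4! = 39916800 × 24 = 958003200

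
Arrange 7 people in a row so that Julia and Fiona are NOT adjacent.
Total - adjacent = 7! - (7-1)!×2 = 5040 - 1440 = 3600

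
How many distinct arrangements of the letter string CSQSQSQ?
7! / (1! × 3! × 3!) = 140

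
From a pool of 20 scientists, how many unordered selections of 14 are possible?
C(20,14) = 20!/(14!×6!) = 38760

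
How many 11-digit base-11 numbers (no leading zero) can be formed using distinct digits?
First digit: 10 choices (nonzero). Then descending: 10 × 10 × 9 × 8 × 7 × 6 × 5 × 4 × 3 × 2 × 1 = 36288000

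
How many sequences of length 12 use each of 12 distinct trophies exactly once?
12! = 479001600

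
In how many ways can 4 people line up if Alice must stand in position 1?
Fix one position: (4-1)! = 6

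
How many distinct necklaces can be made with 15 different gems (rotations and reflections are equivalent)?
(15-1)!/2 = 87178291200/2 = 43589145600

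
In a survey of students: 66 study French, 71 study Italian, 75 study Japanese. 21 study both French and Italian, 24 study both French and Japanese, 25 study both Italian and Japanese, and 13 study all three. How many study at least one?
|A∪B∪C| = 66+71+75-21-24-25+13 = 155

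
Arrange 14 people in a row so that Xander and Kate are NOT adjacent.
Total - adjacent = 14! - (14-1)!×2 = 87178291200 - 12454041600 = 74724249600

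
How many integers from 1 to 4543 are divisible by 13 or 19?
⌊4543/13⌋ + ⌊4543/19⌋ - ⌊4543/247⌋ = 349 + 239 - 18 = 570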